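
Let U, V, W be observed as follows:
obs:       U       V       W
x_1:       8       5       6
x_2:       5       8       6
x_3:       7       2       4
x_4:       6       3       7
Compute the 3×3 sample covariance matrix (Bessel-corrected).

Step 1 — column means:
  mean(U) = (8 + 5 + 7 + 6) / 4 = 26/4 = 6.5
  mean(V) = (5 + 8 + 2 + 3) / 4 = 18/4 = 4.5
  mean(W) = (6 + 6 + 4 + 7) / 4 = 23/4 = 5.75

Step 2 — sample covariance S[i,j] = (1/(n-1)) · Σ_k (x_{k,i} - mean_i) · (x_{k,j} - mean_j), with n-1 = 3.
  S[U,U] = ((1.5)·(1.5) + (-1.5)·(-1.5) + (0.5)·(0.5) + (-0.5)·(-0.5)) / 3 = 5/3 = 1.6667
  S[U,V] = ((1.5)·(0.5) + (-1.5)·(3.5) + (0.5)·(-2.5) + (-0.5)·(-1.5)) / 3 = -5/3 = -1.6667
  S[U,W] = ((1.5)·(0.25) + (-1.5)·(0.25) + (0.5)·(-1.75) + (-0.5)·(1.25)) / 3 = -1.5/3 = -0.5
  S[V,V] = ((0.5)·(0.5) + (3.5)·(3.5) + (-2.5)·(-2.5) + (-1.5)·(-1.5)) / 3 = 21/3 = 7
  S[V,W] = ((0.5)·(0.25) + (3.5)·(0.25) + (-2.5)·(-1.75) + (-1.5)·(1.25)) / 3 = 3.5/3 = 1.1667
  S[W,W] = ((0.25)·(0.25) + (0.25)·(0.25) + (-1.75)·(-1.75) + (1.25)·(1.25)) / 3 = 4.75/3 = 1.5833

S is symmetric (S[j,i] = S[i,j]). Assembling:

S = [[1.6667, -1.6667, -0.5],
 [-1.6667, 7, 1.1667],
 [-0.5, 1.1667, 1.5833]]


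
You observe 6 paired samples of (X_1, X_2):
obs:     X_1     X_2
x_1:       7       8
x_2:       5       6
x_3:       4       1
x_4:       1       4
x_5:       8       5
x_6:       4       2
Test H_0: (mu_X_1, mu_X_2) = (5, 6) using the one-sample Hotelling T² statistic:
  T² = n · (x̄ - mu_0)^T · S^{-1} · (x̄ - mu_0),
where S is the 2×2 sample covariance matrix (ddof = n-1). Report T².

Step 1 — sample mean vector:
  mean(X_1) = (7 + 5 + 4 + 1 + 8 + 4) / 6 = 29/6 = 4.8333
  mean(X_2) = (8 + 6 + 1 + 4 + 5 + 2) / 6 = 26/6 = 4.3333
  x̄ = (4.8333, 4.3333),  deviation x̄ - mu_0 = (4.8333, 4.3333) - (5, 6) = (-0.1667, -1.6667).

Step 2 — sample covariance matrix, S[i,j] = (1/(n-1)) · Σ_k (x_{k,i} - mean_i) · (x_{k,j} - mean_j), divisor n-1 = 5:
  S[X_1,X_1] = ((2.1667)·(2.1667) + (0.1667)·(0.1667) + (-0.8333)·(-0.8333) + (-3.8333)·(-3.8333) + (3.1667)·(3.1667) + (-0.8333)·(-0.8333)) / 5 = 30.8333/5 = 6.1667
  S[X_1,X_2] = ((2.1667)·(3.6667) + (0.1667)·(1.6667) + (-0.8333)·(-3.3333) + (-3.8333)·(-0.3333) + (3.1667)·(0.6667) + (-0.8333)·(-2.3333)) / 5 = 16.3333/5 = 3.2667
  S[X_2,X_2] = ((3.6667)·(3.6667) + (1.6667)·(1.6667) + (-3.3333)·(-3.3333) + (-0.3333)·(-0.3333) + (0.6667)·(0.6667) + (-2.3333)·(-2.3333)) / 5 = 33.3333/5 = 6.6667
  S = [[6.1667, 3.2667],
 [3.2667, 6.6667]].

Step 3 — invert S. det(S) = 6.1667·6.6667 - (3.2667)² = 30.44.
  S^{-1} = (1/det) · [[d, -b], [-b, a]] = [[0.219, -0.1073],
 [-0.1073, 0.2026]].

Step 4 — quadratic form (x̄ - mu_0)^T · S^{-1} · (x̄ - mu_0):
  S^{-1} · (x̄ - mu_0) = (0.1424, -0.3198),
  (x̄ - mu_0)^T · [...] = (-0.1667)·(0.1424) + (-1.6667)·(-0.3198) = 0.5092.

Step 5 — scale by n: T² = 6 · 0.5092 = 3.0552.

T² ≈ 3.0552


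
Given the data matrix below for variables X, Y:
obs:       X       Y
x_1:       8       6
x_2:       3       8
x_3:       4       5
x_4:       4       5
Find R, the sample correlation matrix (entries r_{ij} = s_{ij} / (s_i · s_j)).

Step 1 — column means:
  mean(X) = (8 + 3 + 4 + 4) / 4 = 19/4 = 4.75
  mean(Y) = (6 + 8 + 5 + 5) / 4 = 24/4 = 6

Step 2 — sample variances and covariances s[i,j] = (1/(n-1)) · Σ_k (x_{k,i} - mean_i) · (x_{k,j} - mean_j), with n-1 = 3:
  s[X,X] = ((3.25)·(3.25) + (-1.75)·(-1.75) + (-0.75)·(-0.75) + (-0.75)·(-0.75)) / 3 = 14.75/3 = 4.9167
  s[X,Y] = ((3.25)·(0) + (-1.75)·(2) + (-0.75)·(-1) + (-0.75)·(-1)) / 3 = -2/3 = -0.6667
  s[Y,Y] = ((0)·(0) + (2)·(2) + (-1)·(-1) + (-1)·(-1)) / 3 = 6/3 = 2
  Sample standard deviations s_i = √(s[i,i]):
  s(X) = √(4.9167) = 2.2174
  s(Y) = √(2) = 1.4142

Step 3 — r_{ij} = s_{ij} / (s_i · s_j):
  r[X,X] = 1 (diagonal).
  r[X,Y] = -0.6667 / (2.2174 · 1.4142) = -0.6667 / 3.1358 = -0.2126
  r[Y,Y] = 1 (diagonal).

R is symmetric with unit diagonal. Assembling:

R = [[1, -0.2126],
 [-0.2126, 1]]


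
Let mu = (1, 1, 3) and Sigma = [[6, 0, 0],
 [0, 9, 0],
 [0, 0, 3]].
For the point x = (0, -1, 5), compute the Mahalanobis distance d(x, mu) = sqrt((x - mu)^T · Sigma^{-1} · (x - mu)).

Step 1 — centre the observation: (x - mu) = (-1, -2, 2).

Step 2 — invert Sigma (cofactor / det for 3×3, or solve directly):
  Sigma^{-1} = [[0.1667, 0, 0],
 [0, 0.1111, 0],
 [0, 0, 0.3333]].

Step 3 — form the quadratic (x - mu)^T · Sigma^{-1} · (x - mu):
  Sigma^{-1} · (x - mu) = (-0.1667, -0.2222, 0.6667).
  (x - mu)^T · [Sigma^{-1} · (x - mu)] = (-1)·(-0.1667) + (-2)·(-0.2222) + (2)·(0.6667) = 1.9444.

Step 4 — take square root: d = √(1.9444) ≈ 1.3944.

d(x, mu) = √(1.9444) ≈ 1.3944


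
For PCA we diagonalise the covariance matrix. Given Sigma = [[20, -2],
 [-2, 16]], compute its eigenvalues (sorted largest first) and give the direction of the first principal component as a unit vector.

Step 1 — characteristic polynomial of 2×2 Sigma:
  det(Sigma - λI) = λ² - trace · λ + det = 0.
  trace = 20 + 16 = 36, det = 20·16 - (-2)² = 316.
Step 2 — discriminant:
  Δ = trace² - 4·det = 1296 - 1264 = 32.
Step 3 — eigenvalues:
  λ = (trace ± √Δ)/2 = (36 ± 5.6569)/2,
  λ_1 = 20.8284,  λ_2 = 15.1716.

Step 4 — unit eigenvector for λ_1: solve (Sigma - λ_1 I)v = 0. First row:
  (20 - 20.8284)·v_x + (-2)·v_y = 0, i.e. (-0.8284)·v_x + (-2)·v_y = 0,
  so v ∝ (b, λ_1 - a) = (-2, 0.8284); multiply by -1 so the first entry is positive: u = (2, -0.8284).
  ||u|| = √((2)² + (-0.8284)²) = √(4.6863) ≈ 2.1648,
  v_1 = u/||u|| ≈ (0.9239, -0.3827) (||v_1|| = 1).

λ_1 = 20.8284,  λ_2 = 15.1716;  v_1 ≈ (0.9239, -0.3827)


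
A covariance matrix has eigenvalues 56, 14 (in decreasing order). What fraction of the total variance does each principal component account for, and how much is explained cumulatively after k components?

Step 1 — total variance = trace(Sigma) = Σ λ_i = 56 + 14 = 70.

Step 2 — fraction explained by component i = λ_i / Σ λ:
  PC1: 56/70 = 0.8
  PC2: 14/70 = 0.2

Step 3 — cumulative fraction after k components = (λ_1 + ... + λ_k) / Σ λ:
  k = 1: 56/70 = 0.8
  k = 2: (56 + 14)/70 = 70/70 = 1

Summary (fraction, with percent):

explained: PC1 0.8 (80%), PC2 0.2 (20%);  cumulative: 0.8, 1


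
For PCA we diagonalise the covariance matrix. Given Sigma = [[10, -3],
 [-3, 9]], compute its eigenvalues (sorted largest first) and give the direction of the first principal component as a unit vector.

Step 1 — characteristic polynomial of 2×2 Sigma:
  det(Sigma - λI) = λ² - trace · λ + det = 0.
  trace = 10 + 9 = 19, det = 10·9 - (-3)² = 81.
Step 2 — discriminant:
  Δ = trace² - 4·det = 361 - 324 = 37.
Step 3 — eigenvalues:
  λ = (trace ± √Δ)/2 = (19 ± 6.0828)/2,
  λ_1 = 12.5414,  λ_2 = 6.4586.

Step 4 — unit eigenvector for λ_1: solve (Sigma - λ_1 I)v = 0. First row:
  (10 - 12.5414)·v_x + (-3)·v_y = 0, i.e. (-2.5414)·v_x + (-3)·v_y = 0,
  so v ∝ (b, λ_1 - a) = (-3, 2.5414); multiply by -1 so the first entry is positive: u = (3, -2.5414).
  ||u|| = √((3)² + (-2.5414)²) = √(15.4586) ≈ 3.9317,
  v_1 = u/||u|| ≈ (0.763, -0.6464) (||v_1|| = 1).

λ_1 = 12.5414,  λ_2 = 6.4586;  v_1 ≈ (0.763, -0.6464)


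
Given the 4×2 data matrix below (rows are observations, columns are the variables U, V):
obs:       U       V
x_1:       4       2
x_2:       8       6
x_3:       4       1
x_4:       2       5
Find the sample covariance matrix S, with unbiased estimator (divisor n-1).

Step 1 — column means:
  mean(U) = (4 + 8 + 4 + 2) / 4 = 18/4 = 4.5
  mean(V) = (2 + 6 + 1 + 5) / 4 = 14/4 = 3.5

Step 2 — sample covariance S[i,j] = (1/(n-1)) · Σ_k (x_{k,i} - mean_i) · (x_{k,j} - mean_j), with n-1 = 3.
  S[U,U] = ((-0.5)·(-0.5) + (3.5)·(3.5) + (-0.5)·(-0.5) + (-2.5)·(-2.5)) / 3 = 19/3 = 6.3333
  S[U,V] = ((-0.5)·(-1.5) + (3.5)·(2.5) + (-0.5)·(-2.5) + (-2.5)·(1.5)) / 3 = 7/3 = 2.3333
  S[V,V] = ((-1.5)·(-1.5) + (2.5)·(2.5) + (-2.5)·(-2.5) + (1.5)·(1.5)) / 3 = 17/3 = 5.6667

S is symmetric (S[j,i] = S[i,j]). Assembling:

S = [[6.3333, 2.3333],
 [2.3333, 5.6667]]


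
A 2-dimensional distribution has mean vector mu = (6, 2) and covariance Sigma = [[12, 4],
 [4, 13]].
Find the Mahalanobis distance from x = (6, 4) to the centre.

Step 1 — centre the observation: (x - mu) = (0, 2).

Step 2 — invert Sigma. det(Sigma) = 12·13 - (4)² = 140.
  Sigma^{-1} = (1/det) · [[d, -b], [-b, a]] = [[0.0929, -0.0286],
 [-0.0286, 0.0857]].

Step 3 — form the quadratic (x - mu)^T · Sigma^{-1} · (x - mu):
  Sigma^{-1} · (x - mu) = (-0.0571, 0.1714).
  (x - mu)^T · [Sigma^{-1} · (x - mu)] = (0)·(-0.0571) + (2)·(0.1714) = 0.3429.

Step 4 — take square root: d = √(0.3429) ≈ 0.5855.

d(x, mu) = √(0.3429) ≈ 0.5855


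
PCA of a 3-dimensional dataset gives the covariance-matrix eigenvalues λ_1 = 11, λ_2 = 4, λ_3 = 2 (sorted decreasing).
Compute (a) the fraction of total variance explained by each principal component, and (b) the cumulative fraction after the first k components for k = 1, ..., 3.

Step 1 — total variance = trace(Sigma) = Σ λ_i = 11 + 4 + 2 = 17.

Step 2 — fraction explained by component i = λ_i / Σ λ:
  PC1: 11/17 = 0.6471
  PC2: 4/17 = 0.2353
  PC3: 2/17 = 0.1176

Step 3 — cumulative fraction after k components = (λ_1 + ... + λ_k) / Σ λ:
  k = 1: 11/17 = 0.6471
  k = 2: (11 + 4)/17 = 15/17 = 0.8824
  k = 3: (11 + 4 + 2)/17 = 17/17 = 1

Summary (fraction, with percent):

explained: PC1 0.6471 (64.71%), PC2 0.2353 (23.53%), PC3 0.1176 (11.76%);  cumulative: 0.6471, 0.8824, 1


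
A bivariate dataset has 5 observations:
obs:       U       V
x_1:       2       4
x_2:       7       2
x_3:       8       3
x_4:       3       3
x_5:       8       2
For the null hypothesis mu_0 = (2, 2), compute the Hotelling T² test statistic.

Step 1 — sample mean vector:
  mean(U) = (2 + 7 + 8 + 3 + 8) / 5 = 28/5 = 5.6
  mean(V) = (4 + 2 + 3 + 3 + 2) / 5 = 14/5 = 2.8
  x̄ = (5.6, 2.8),  deviation x̄ - mu_0 = (5.6, 2.8) - (2, 2) = (3.6, 0.8).

Step 2 — sample covariance matrix, S[i,j] = (1/(n-1)) · Σ_k (x_{k,i} - mean_i) · (x_{k,j} - mean_j), divisor n-1 = 4:
  S[U,U] = ((-3.6)·(-3.6) + (1.4)·(1.4) + (2.4)·(2.4) + (-2.6)·(-2.6) + (2.4)·(2.4)) / 4 = 33.2/4 = 8.3
  S[U,V] = ((-3.6)·(1.2) + (1.4)·(-0.8) + (2.4)·(0.2) + (-2.6)·(0.2) + (2.4)·(-0.8)) / 4 = -7.4/4 = -1.85
  S[V,V] = ((1.2)·(1.2) + (-0.8)·(-0.8) + (0.2)·(0.2) + (0.2)·(0.2) + (-0.8)·(-0.8)) / 4 = 2.8/4 = 0.7
  S = [[8.3, -1.85],
 [-1.85, 0.7]].

Step 3 — invert S. det(S) = 8.3·0.7 - (-1.85)² = 2.3875.
  S^{-1} = (1/det) · [[d, -b], [-b, a]] = [[0.2932, 0.7749],
 [0.7749, 3.4764]].

Step 4 — quadratic form (x̄ - mu_0)^T · S^{-1} · (x̄ - mu_0):
  S^{-1} · (x̄ - mu_0) = (1.6754, 5.5707),
  (x̄ - mu_0)^T · [...] = (3.6)·(1.6754) + (0.8)·(5.5707) = 10.488.

Step 5 — scale by n: T² = 5 · 10.488 = 52.4398.

T² ≈ 52.4398


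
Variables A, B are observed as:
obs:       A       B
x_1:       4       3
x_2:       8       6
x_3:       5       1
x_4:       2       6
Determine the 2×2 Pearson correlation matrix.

Step 1 — column means:
  mean(A) = (4 + 8 + 5 + 2) / 4 = 19/4 = 4.75
  mean(B) = (3 + 6 + 1 + 6) / 4 = 16/4 = 4

Step 2 — sample variances and covariances s[i,j] = (1/(n-1)) · Σ_k (x_{k,i} - mean_i) · (x_{k,j} - mean_j), with n-1 = 3:
  s[A,A] = ((-0.75)·(-0.75) + (3.25)·(3.25) + (0.25)·(0.25) + (-2.75)·(-2.75)) / 3 = 18.75/3 = 6.25
  s[A,B] = ((-0.75)·(-1) + (3.25)·(2) + (0.25)·(-3) + (-2.75)·(2)) / 3 = 1/3 = 0.3333
  s[B,B] = ((-1)·(-1) + (2)·(2) + (-3)·(-3) + (2)·(2)) / 3 = 18/3 = 6
  Sample standard deviations s_i = √(s[i,i]):
  s(A) = √(6.25) = 2.5
  s(B) = √(6) = 2.4495

Step 3 — r_{ij} = s_{ij} / (s_i · s_j):
  r[A,A] = 1 (diagonal).
  r[A,B] = 0.3333 / (2.5 · 2.4495) = 0.3333 / 6.1237 = 0.0544
  r[B,B] = 1 (diagonal).

R is symmetric with unit diagonal. Assembling:

R = [[1, 0.0544],
 [0.0544, 1]]


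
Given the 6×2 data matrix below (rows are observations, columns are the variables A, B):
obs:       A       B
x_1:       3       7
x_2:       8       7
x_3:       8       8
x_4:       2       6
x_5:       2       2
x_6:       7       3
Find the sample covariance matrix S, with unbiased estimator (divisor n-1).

Step 1 — column means:
  mean(A) = (3 + 8 + 8 + 2 + 2 + 7) / 6 = 30/6 = 5
  mean(B) = (7 + 7 + 8 + 6 + 2 + 3) / 6 = 33/6 = 5.5

Step 2 — sample covariance S[i,j] = (1/(n-1)) · Σ_k (x_{k,i} - mean_i) · (x_{k,j} - mean_j), with n-1 = 5.
  S[A,A] = ((-2)·(-2) + (3)·(3) + (3)·(3) + (-3)·(-3) + (-3)·(-3) + (2)·(2)) / 5 = 44/5 = 8.8
  S[A,B] = ((-2)·(1.5) + (3)·(1.5) + (3)·(2.5) + (-3)·(0.5) + (-3)·(-3.5) + (2)·(-2.5)) / 5 = 13/5 = 2.6
  S[B,B] = ((1.5)·(1.5) + (1.5)·(1.5) + (2.5)·(2.5) + (0.5)·(0.5) + (-3.5)·(-3.5) + (-2.5)·(-2.5)) / 5 = 29.5/5 = 5.9

S is symmetric (S[j,i] = S[i,j]). Assembling:

S = [[8.8, 2.6],
 [2.6, 5.9]]


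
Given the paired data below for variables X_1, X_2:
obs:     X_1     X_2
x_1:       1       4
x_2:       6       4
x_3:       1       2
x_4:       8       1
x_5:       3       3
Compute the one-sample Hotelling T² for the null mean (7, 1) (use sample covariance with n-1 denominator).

Step 1 — sample mean vector:
  mean(X_1) = (1 + 6 + 1 + 8 + 3) / 5 = 19/5 = 3.8
  mean(X_2) = (4 + 4 + 2 + 1 + 3) / 5 = 14/5 = 2.8
  x̄ = (3.8, 2.8),  deviation x̄ - mu_0 = (3.8, 2.8) - (7, 1) = (-3.2, 1.8).

Step 2 — sample covariance matrix, S[i,j] = (1/(n-1)) · Σ_k (x_{k,i} - mean_i) · (x_{k,j} - mean_j), divisor n-1 = 4:
  S[X_1,X_1] = ((-2.8)·(-2.8) + (2.2)·(2.2) + (-2.8)·(-2.8) + (4.2)·(4.2) + (-0.8)·(-0.8)) / 4 = 38.8/4 = 9.7
  S[X_1,X_2] = ((-2.8)·(1.2) + (2.2)·(1.2) + (-2.8)·(-0.8) + (4.2)·(-1.8) + (-0.8)·(0.2)) / 4 = -6.2/4 = -1.55
  S[X_2,X_2] = ((1.2)·(1.2) + (1.2)·(1.2) + (-0.8)·(-0.8) + (-1.8)·(-1.8) + (0.2)·(0.2)) / 4 = 6.8/4 = 1.7
  S = [[9.7, -1.55],
 [-1.55, 1.7]].

Step 3 — invert S. det(S) = 9.7·1.7 - (-1.55)² = 14.0875.
  S^{-1} = (1/det) · [[d, -b], [-b, a]] = [[0.1207, 0.11],
 [0.11, 0.6886]].

Step 4 — quadratic form (x̄ - mu_0)^T · S^{-1} · (x̄ - mu_0):
  S^{-1} · (x̄ - mu_0) = (-0.1881, 0.8873),
  (x̄ - mu_0)^T · [...] = (-3.2)·(-0.1881) + (1.8)·(0.8873) = 2.1991.

Step 5 — scale by n: T² = 5 · 2.1991 = 10.9956.

T² ≈ 10.9956


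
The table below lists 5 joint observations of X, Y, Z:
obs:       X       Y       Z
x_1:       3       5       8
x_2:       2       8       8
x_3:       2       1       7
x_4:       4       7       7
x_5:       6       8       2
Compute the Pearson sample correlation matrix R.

Step 1 — column means:
  mean(X) = (3 + 2 + 2 + 4 + 6) / 5 = 17/5 = 3.4
  mean(Y) = (5 + 8 + 1 + 7 + 8) / 5 = 29/5 = 5.8
  mean(Z) = (8 + 8 + 7 + 7 + 2) / 5 = 32/5 = 6.4

Step 2 — sample variances and covariances s[i,j] = (1/(n-1)) · Σ_k (x_{k,i} - mean_i) · (x_{k,j} - mean_j), with n-1 = 4:
  s[X,X] = ((-0.4)·(-0.4) + (-1.4)·(-1.4) + (-1.4)·(-1.4) + (0.6)·(0.6) + (2.6)·(2.6)) / 4 = 11.2/4 = 2.8
  s[X,Y] = ((-0.4)·(-0.8) + (-1.4)·(2.2) + (-1.4)·(-4.8) + (0.6)·(1.2) + (2.6)·(2.2)) / 4 = 10.4/4 = 2.6
  s[X,Z] = ((-0.4)·(1.6) + (-1.4)·(1.6) + (-1.4)·(0.6) + (0.6)·(0.6) + (2.6)·(-4.4)) / 4 = -14.8/4 = -3.7
  s[Y,Y] = ((-0.8)·(-0.8) + (2.2)·(2.2) + (-4.8)·(-4.8) + (1.2)·(1.2) + (2.2)·(2.2)) / 4 = 34.8/4 = 8.7
  s[Y,Z] = ((-0.8)·(1.6) + (2.2)·(1.6) + (-4.8)·(0.6) + (1.2)·(0.6) + (2.2)·(-4.4)) / 4 = -9.6/4 = -2.4
  s[Z,Z] = ((1.6)·(1.6) + (1.6)·(1.6) + (0.6)·(0.6) + (0.6)·(0.6) + (-4.4)·(-4.4)) / 4 = 25.2/4 = 6.3
  Sample standard deviations s_i = √(s[i,i]):
  s(X) = √(2.8) = 1.6733
  s(Y) = √(8.7) = 2.9496
  s(Z) = √(6.3) = 2.51

Step 3 — r_{ij} = s_{ij} / (s_i · s_j):
  r[X,X] = 1 (diagonal).
  r[X,Y] = 2.6 / (1.6733 · 2.9496) = 2.6 / 4.9356 = 0.5268
  r[X,Z] = -3.7 / (1.6733 · 2.51) = -3.7 / 4.2 = -0.881
  r[Y,Y] = 1 (diagonal).
  r[Y,Z] = -2.4 / (2.9496 · 2.51) = -2.4 / 7.4034 = -0.3242
  r[Z,Z] = 1 (diagonal).

R is symmetric with unit diagonal. Assembling:

R = [[1, 0.5268, -0.881],
 [0.5268, 1, -0.3242],
 [-0.881, -0.3242, 1]]


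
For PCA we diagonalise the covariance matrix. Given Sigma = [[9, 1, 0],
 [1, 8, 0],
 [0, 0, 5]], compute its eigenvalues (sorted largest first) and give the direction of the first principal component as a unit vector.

Step 1 — characteristic polynomial p(λ) = det(λI - Sigma) = λ³ - tr·λ² + c_1·λ - det, where tr = trace, c_1 = sum of the principal 2×2 minors, det = det(Sigma):
  tr = 9 + 8 + 5 = 22,
  c_1 = (9·8 - (1)²) + (9·5 - (0)²) + (8·5 - (0)²) = 71 + 45 + 40 = 156,
  det = 9·(8·5 - (0)²) - (1)·((1)·5 - (0)·(0)) + (0)·((1)·(0) - 8·(0)) = 9·(40) - (1)·(5) + (0)·(0) = 355.
  So p(λ) = λ³ - 22λ² + 156λ - 355.
Step 2 — look for an integer root (rational root theorem: any rational root is an integer divisor of 355). Testing λ = 5:
  p(5) = 125 - 550 + 780 - 355 = 0  ✓
  Dividing out (λ - 5): p(λ) = (λ - 5)(λ² - 17λ + 71).
Step 3 — remaining eigenvalues from the quadratic λ² - 17λ + 71 = 0:
  Δ = 17² - 4·71 = 289 - 284 = 5,  λ = (17 ± √5)/2 = (17 ± 2.2361)/2 ≈ 9.618 or 7.382.
  Sorted: λ_1 = 9.618,  λ_2 = 7.382,  λ_3 = 5  (check: sum = 22 = tr ✓).

Step 4 — unit eigenvector for λ_1 ≈ 9.618: v spans the null space of (Sigma - λ_1 I), whose rows are
  r_1 = (-0.618, 1, 0),  r_2 = (1, -1.618, 0),  r_3 = (0, 0, -4.618).
  v is orthogonal to every row, so take v ∝ r_1 × r_3 = ((1)·(-4.618) - (0)·(0), (0)·(0) - (-0.618)·(-4.618), (-0.618)·(0) - (1)·(0)) ≈ (-4.618, -2.8541, 0).
  Rescale (multiply by -1 so the first nonzero entry is positive): u = (4.618, 2.8541, 0).
  ||u|| = √((4.618)² + (2.8541)² + (0)²) = √(29.4721) ≈ 5.4288,  v_1 = u/||u|| ≈ (0.8507, 0.5257, 0) (||v_1|| = 1).

λ_1 = 9.618,  λ_2 = 7.382,  λ_3 = 5;  v_1 ≈ (0.8507, 0.5257, 0)


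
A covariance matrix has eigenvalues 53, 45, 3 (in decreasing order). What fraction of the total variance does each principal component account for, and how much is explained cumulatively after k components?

Step 1 — total variance = trace(Sigma) = Σ λ_i = 53 + 45 + 3 = 101.

Step 2 — fraction explained by component i = λ_i / Σ λ:
  PC1: 53/101 = 0.5248
  PC2: 45/101 = 0.4455
  PC3: 3/101 = 0.0297

Step 3 — cumulative fraction after k components = (λ_1 + ... + λ_k) / Σ λ:
  k = 1: 53/101 = 0.5248
  k = 2: (53 + 45)/101 = 98/101 = 0.9703
  k = 3: (53 + 45 + 3)/101 = 101/101 = 1

Summary (fraction, with percent):

explained: PC1 0.5248 (52.48%), PC2 0.4455 (44.55%), PC3 0.0297 (2.97%);  cumulative: 0.5248, 0.9703, 1


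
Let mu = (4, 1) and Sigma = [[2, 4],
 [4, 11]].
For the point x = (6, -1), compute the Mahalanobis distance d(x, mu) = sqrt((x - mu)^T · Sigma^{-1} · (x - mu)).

Step 1 — centre the observation: (x - mu) = (2, -2).

Step 2 — invert Sigma. det(Sigma) = 2·11 - (4)² = 6.
  Sigma^{-1} = (1/det) · [[d, -b], [-b, a]] = [[1.8333, -0.6667],
 [-0.6667, 0.3333]].

Step 3 — form the quadratic (x - mu)^T · Sigma^{-1} · (x - mu):
  Sigma^{-1} · (x - mu) = (5, -2).
  (x - mu)^T · [Sigma^{-1} · (x - mu)] = (2)·(5) + (-2)·(-2) = 14.

Step 4 — take square root: d = √(14) ≈ 3.7417.

d(x, mu) = √(14) ≈ 3.7417


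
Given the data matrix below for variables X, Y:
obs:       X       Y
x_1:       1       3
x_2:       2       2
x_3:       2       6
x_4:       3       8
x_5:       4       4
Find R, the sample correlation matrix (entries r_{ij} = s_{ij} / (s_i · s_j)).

Step 1 — column means:
  mean(X) = (1 + 2 + 2 + 3 + 4) / 5 = 12/5 = 2.4
  mean(Y) = (3 + 2 + 6 + 8 + 4) / 5 = 23/5 = 4.6

Step 2 — sample variances and covariances s[i,j] = (1/(n-1)) · Σ_k (x_{k,i} - mean_i) · (x_{k,j} - mean_j), with n-1 = 4:
  s[X,X] = ((-1.4)·(-1.4) + (-0.4)·(-0.4) + (-0.4)·(-0.4) + (0.6)·(0.6) + (1.6)·(1.6)) / 4 = 5.2/4 = 1.3
  s[X,Y] = ((-1.4)·(-1.6) + (-0.4)·(-2.6) + (-0.4)·(1.4) + (0.6)·(3.4) + (1.6)·(-0.6)) / 4 = 3.8/4 = 0.95
  s[Y,Y] = ((-1.6)·(-1.6) + (-2.6)·(-2.6) + (1.4)·(1.4) + (3.4)·(3.4) + (-0.6)·(-0.6)) / 4 = 23.2/4 = 5.8
  Sample standard deviations s_i = √(s[i,i]):
  s(X) = √(1.3) = 1.1402
  s(Y) = √(5.8) = 2.4083

Step 3 — r_{ij} = s_{ij} / (s_i · s_j):
  r[X,X] = 1 (diagonal).
  r[X,Y] = 0.95 / (1.1402 · 2.4083) = 0.95 / 2.7459 = 0.346
  r[Y,Y] = 1 (diagonal).

R is symmetric with unit diagonal. Assembling:

R = [[1, 0.346],
 [0.346, 1]]


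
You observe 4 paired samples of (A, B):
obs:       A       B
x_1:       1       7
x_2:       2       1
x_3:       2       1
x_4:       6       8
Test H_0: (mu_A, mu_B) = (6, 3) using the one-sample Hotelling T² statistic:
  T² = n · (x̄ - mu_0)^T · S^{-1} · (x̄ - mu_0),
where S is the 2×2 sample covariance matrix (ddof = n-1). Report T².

Step 1 — sample mean vector:
  mean(A) = (1 + 2 + 2 + 6) / 4 = 11/4 = 2.75
  mean(B) = (7 + 1 + 1 + 8) / 4 = 17/4 = 4.25
  x̄ = (2.75, 4.25),  deviation x̄ - mu_0 = (2.75, 4.25) - (6, 3) = (-3.25, 1.25).

Step 2 — sample covariance matrix, S[i,j] = (1/(n-1)) · Σ_k (x_{k,i} - mean_i) · (x_{k,j} - mean_j), divisor n-1 = 3:
  S[A,A] = ((-1.75)·(-1.75) + (-0.75)·(-0.75) + (-0.75)·(-0.75) + (3.25)·(3.25)) / 3 = 14.75/3 = 4.9167
  S[A,B] = ((-1.75)·(2.75) + (-0.75)·(-3.25) + (-0.75)·(-3.25) + (3.25)·(3.75)) / 3 = 12.25/3 = 4.0833
  S[B,B] = ((2.75)·(2.75) + (-3.25)·(-3.25) + (-3.25)·(-3.25) + (3.75)·(3.75)) / 3 = 42.75/3 = 14.25
  S = [[4.9167, 4.0833],
 [4.0833, 14.25]].

Step 3 — invert S. det(S) = 4.9167·14.25 - (4.0833)² = 53.3889.
  S^{-1} = (1/det) · [[d, -b], [-b, a]] = [[0.2669, -0.0765],
 [-0.0765, 0.0921]].

Step 4 — quadratic form (x̄ - mu_0)^T · S^{-1} · (x̄ - mu_0):
  S^{-1} · (x̄ - mu_0) = (-0.9631, 0.3637),
  (x̄ - mu_0)^T · [...] = (-3.25)·(-0.9631) + (1.25)·(0.3637) = 3.5845.

Step 5 — scale by n: T² = 4 · 3.5845 = 14.3382.

T² ≈ 14.3382


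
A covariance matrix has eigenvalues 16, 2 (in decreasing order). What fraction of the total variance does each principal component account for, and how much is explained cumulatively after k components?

Step 1 — total variance = trace(Sigma) = Σ λ_i = 16 + 2 = 18.

Step 2 — fraction explained by component i = λ_i / Σ λ:
  PC1: 16/18 = 0.8889
  PC2: 2/18 = 0.1111

Step 3 — cumulative fraction after k components = (λ_1 + ... + λ_k) / Σ λ:
  k = 1: 16/18 = 0.8889
  k = 2: (16 + 2)/18 = 18/18 = 1

Summary (fraction, with percent):

explained: PC1 0.8889 (88.89%), PC2 0.1111 (11.11%);  cumulative: 0.8889, 1


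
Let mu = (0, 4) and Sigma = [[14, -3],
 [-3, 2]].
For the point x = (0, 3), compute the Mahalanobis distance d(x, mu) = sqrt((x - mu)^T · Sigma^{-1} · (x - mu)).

Step 1 — centre the observation: (x - mu) = (0, -1).

Step 2 — invert Sigma. det(Sigma) = 14·2 - (-3)² = 19.
  Sigma^{-1} = (1/det) · [[d, -b], [-b, a]] = [[0.1053, 0.1579],
 [0.1579, 0.7368]].

Step 3 — form the quadratic (x - mu)^T · Sigma^{-1} · (x - mu):
  Sigma^{-1} · (x - mu) = (-0.1579, -0.7368).
  (x - mu)^T · [Sigma^{-1} · (x - mu)] = (0)·(-0.1579) + (-1)·(-0.7368) = 0.7368.

Step 4 — take square root: d = √(0.7368) ≈ 0.8584.

d(x, mu) = √(0.7368) ≈ 0.8584


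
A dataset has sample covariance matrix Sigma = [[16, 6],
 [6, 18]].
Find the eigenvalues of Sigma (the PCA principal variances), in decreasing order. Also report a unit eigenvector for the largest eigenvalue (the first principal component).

Step 1 — characteristic polynomial of 2×2 Sigma:
  det(Sigma - λI) = λ² - trace · λ + det = 0.
  trace = 16 + 18 = 34, det = 16·18 - (6)² = 252.
Step 2 — discriminant:
  Δ = trace² - 4·det = 1156 - 1008 = 148.
Step 3 — eigenvalues:
  λ = (trace ± √Δ)/2 = (34 ± 12.1655)/2,
  λ_1 = 23.0828,  λ_2 = 10.9172.

Step 4 — unit eigenvector for λ_1: solve (Sigma - λ_1 I)v = 0. First row:
  (16 - 23.0828)·v_x + (6)·v_y = 0, i.e. (-7.0828)·v_x + (6)·v_y = 0,
  so v ∝ (b, λ_1 - a) = (6, 7.0828) = u.
  ||u|| = √((6)² + (7.0828)²) = √(86.1655) ≈ 9.2825,
  v_1 = u/||u|| ≈ (0.6464, 0.763) (||v_1|| = 1).

λ_1 = 23.0828,  λ_2 = 10.9172;  v_1 ≈ (0.6464, 0.763)


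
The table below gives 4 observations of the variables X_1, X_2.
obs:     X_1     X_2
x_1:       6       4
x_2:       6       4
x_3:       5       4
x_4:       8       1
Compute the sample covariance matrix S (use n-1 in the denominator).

Step 1 — column means:
  mean(X_1) = (6 + 6 + 5 + 8) / 4 = 25/4 = 6.25
  mean(X_2) = (4 + 4 + 4 + 1) / 4 = 13/4 = 3.25

Step 2 — sample covariance S[i,j] = (1/(n-1)) · Σ_k (x_{k,i} - mean_i) · (x_{k,j} - mean_j), with n-1 = 3.
  S[X_1,X_1] = ((-0.25)·(-0.25) + (-0.25)·(-0.25) + (-1.25)·(-1.25) + (1.75)·(1.75)) / 3 = 4.75/3 = 1.5833
  S[X_1,X_2] = ((-0.25)·(0.75) + (-0.25)·(0.75) + (-1.25)·(0.75) + (1.75)·(-2.25)) / 3 = -5.25/3 = -1.75
  S[X_2,X_2] = ((0.75)·(0.75) + (0.75)·(0.75) + (0.75)·(0.75) + (-2.25)·(-2.25)) / 3 = 6.75/3 = 2.25

S is symmetric (S[j,i] = S[i,j]). Assembling:

S = [[1.5833, -1.75],
 [-1.75, 2.25]]


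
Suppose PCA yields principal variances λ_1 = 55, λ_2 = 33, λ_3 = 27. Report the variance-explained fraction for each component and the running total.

Step 1 — total variance = trace(Sigma) = Σ λ_i = 55 + 33 + 27 = 115.

Step 2 — fraction explained by component i = λ_i / Σ λ:
  PC1: 55/115 = 0.4783
  PC2: 33/115 = 0.287
  PC3: 27/115 = 0.2348

Step 3 — cumulative fraction after k components = (λ_1 + ... + λ_k) / Σ λ:
  k = 1: 55/115 = 0.4783
  k = 2: (55 + 33)/115 = 88/115 = 0.7652
  k = 3: (55 + 33 + 27)/115 = 115/115 = 1

Summary (fraction, with percent):

explained: PC1 0.4783 (47.83%), PC2 0.287 (28.7%), PC3 0.2348 (23.48%);  cumulative: 0.4783, 0.7652, 1


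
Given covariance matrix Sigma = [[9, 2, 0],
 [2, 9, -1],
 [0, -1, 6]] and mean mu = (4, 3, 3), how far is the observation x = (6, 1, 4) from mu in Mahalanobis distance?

Step 1 — centre the observation: (x - mu) = (2, -2, 1).

Step 2 — invert Sigma (cofactor / det for 3×3, or solve directly):
  Sigma^{-1} = [[0.117, -0.0265, -0.0044],
 [-0.0265, 0.1192, 0.0199],
 [-0.0044, 0.0199, 0.17]].

Step 3 — form the quadratic (x - mu)^T · Sigma^{-1} · (x - mu):
  Sigma^{-1} · (x - mu) = (0.2826, -0.2715, 0.1214).
  (x - mu)^T · [Sigma^{-1} · (x - mu)] = (2)·(0.2826) + (-2)·(-0.2715) + (1)·(0.1214) = 1.2296.

Step 4 — take square root: d = √(1.2296) ≈ 1.1089.

d(x, mu) = √(1.2296) ≈ 1.1089


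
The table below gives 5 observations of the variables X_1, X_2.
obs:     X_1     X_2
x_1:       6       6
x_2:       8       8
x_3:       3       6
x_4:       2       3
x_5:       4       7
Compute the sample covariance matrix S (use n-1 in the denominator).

Step 1 — column means:
  mean(X_1) = (6 + 8 + 3 + 2 + 4) / 5 = 23/5 = 4.6
  mean(X_2) = (6 + 8 + 6 + 3 + 7) / 5 = 30/5 = 6

Step 2 — sample covariance S[i,j] = (1/(n-1)) · Σ_k (x_{k,i} - mean_i) · (x_{k,j} - mean_j), with n-1 = 4.
  S[X_1,X_1] = ((1.4)·(1.4) + (3.4)·(3.4) + (-1.6)·(-1.6) + (-2.6)·(-2.6) + (-0.6)·(-0.6)) / 4 = 23.2/4 = 5.8
  S[X_1,X_2] = ((1.4)·(0) + (3.4)·(2) + (-1.6)·(0) + (-2.6)·(-3) + (-0.6)·(1)) / 4 = 14/4 = 3.5
  S[X_2,X_2] = ((0)·(0) + (2)·(2) + (0)·(0) + (-3)·(-3) + (1)·(1)) / 4 = 14/4 = 3.5

S is symmetric (S[j,i] = S[i,j]). Assembling:

S = [[5.8, 3.5],
 [3.5, 3.5]]


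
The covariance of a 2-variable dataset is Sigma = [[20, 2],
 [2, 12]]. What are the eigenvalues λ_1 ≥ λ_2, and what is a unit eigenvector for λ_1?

Step 1 — characteristic polynomial of 2×2 Sigma:
  det(Sigma - λI) = λ² - trace · λ + det = 0.
  trace = 20 + 12 = 32, det = 20·12 - (2)² = 236.
Step 2 — discriminant:
  Δ = trace² - 4·det = 1024 - 944 = 80.
Step 3 — eigenvalues:
  λ = (trace ± √Δ)/2 = (32 ± 8.9443)/2,
  λ_1 = 20.4721,  λ_2 = 11.5279.

Step 4 — unit eigenvector for λ_1: solve (Sigma - λ_1 I)v = 0. First row:
  (20 - 20.4721)·v_x + (2)·v_y = 0, i.e. (-0.4721)·v_x + (2)·v_y = 0,
  so v ∝ (b, λ_1 - a) = (2, 0.4721) = u.
  ||u|| = √((2)² + (0.4721)²) = √(4.2229) ≈ 2.055,
  v_1 = u/||u|| ≈ (0.9732, 0.2298) (||v_1|| = 1).

λ_1 = 20.4721,  λ_2 = 11.5279;  v_1 ≈ (0.9732, 0.2298)


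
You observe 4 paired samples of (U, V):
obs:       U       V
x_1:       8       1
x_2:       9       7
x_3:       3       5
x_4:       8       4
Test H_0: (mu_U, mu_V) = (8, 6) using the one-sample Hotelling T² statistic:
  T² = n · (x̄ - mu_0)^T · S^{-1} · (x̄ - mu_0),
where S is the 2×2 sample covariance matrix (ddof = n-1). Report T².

Step 1 — sample mean vector:
  mean(U) = (8 + 9 + 3 + 8) / 4 = 28/4 = 7
  mean(V) = (1 + 7 + 5 + 4) / 4 = 17/4 = 4.25
  x̄ = (7, 4.25),  deviation x̄ - mu_0 = (7, 4.25) - (8, 6) = (-1, -1.75).

Step 2 — sample covariance matrix, S[i,j] = (1/(n-1)) · Σ_k (x_{k,i} - mean_i) · (x_{k,j} - mean_j), divisor n-1 = 3:
  S[U,U] = ((1)·(1) + (2)·(2) + (-4)·(-4) + (1)·(1)) / 3 = 22/3 = 7.3333
  S[U,V] = ((1)·(-3.25) + (2)·(2.75) + (-4)·(0.75) + (1)·(-0.25)) / 3 = -1/3 = -0.3333
  S[V,V] = ((-3.25)·(-3.25) + (2.75)·(2.75) + (0.75)·(0.75) + (-0.25)·(-0.25)) / 3 = 18.75/3 = 6.25
  S = [[7.3333, -0.3333],
 [-0.3333, 6.25]].

Step 3 — invert S. det(S) = 7.3333·6.25 - (-0.3333)² = 45.7222.
  S^{-1} = (1/det) · [[d, -b], [-b, a]] = [[0.1367, 0.0073],
 [0.0073, 0.1604]].

Step 4 — quadratic form (x̄ - mu_0)^T · S^{-1} · (x̄ - mu_0):
  S^{-1} · (x̄ - mu_0) = (-0.1495, -0.288),
  (x̄ - mu_0)^T · [...] = (-1)·(-0.1495) + (-1.75)·(-0.288) = 0.6534.

Step 5 — scale by n: T² = 4 · 0.6534 = 2.6136.

T² ≈ 2.6136


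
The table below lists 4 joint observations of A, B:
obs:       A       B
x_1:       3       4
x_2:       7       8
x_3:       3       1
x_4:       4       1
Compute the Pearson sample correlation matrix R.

Step 1 — column means:
  mean(A) = (3 + 7 + 3 + 4) / 4 = 17/4 = 4.25
  mean(B) = (4 + 8 + 1 + 1) / 4 = 14/4 = 3.5

Step 2 — sample variances and covariances s[i,j] = (1/(n-1)) · Σ_k (x_{k,i} - mean_i) · (x_{k,j} - mean_j), with n-1 = 3:
  s[A,A] = ((-1.25)·(-1.25) + (2.75)·(2.75) + (-1.25)·(-1.25) + (-0.25)·(-0.25)) / 3 = 10.75/3 = 3.5833
  s[A,B] = ((-1.25)·(0.5) + (2.75)·(4.5) + (-1.25)·(-2.5) + (-0.25)·(-2.5)) / 3 = 15.5/3 = 5.1667
  s[B,B] = ((0.5)·(0.5) + (4.5)·(4.5) + (-2.5)·(-2.5) + (-2.5)·(-2.5)) / 3 = 33/3 = 11
  Sample standard deviations s_i = √(s[i,i]):
  s(A) = √(3.5833) = 1.893
  s(B) = √(11) = 3.3166

Step 3 — r_{ij} = s_{ij} / (s_i · s_j):
  r[A,A] = 1 (diagonal).
  r[A,B] = 5.1667 / (1.893 · 3.3166) = 5.1667 / 6.2783 = 0.8229
  r[B,B] = 1 (diagonal).

R is symmetric with unit diagonal. Assembling:

R = [[1, 0.8229],
 [0.8229, 1]]


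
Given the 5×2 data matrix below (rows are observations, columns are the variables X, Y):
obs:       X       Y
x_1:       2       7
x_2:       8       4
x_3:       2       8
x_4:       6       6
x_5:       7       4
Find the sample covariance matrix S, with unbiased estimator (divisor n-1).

Step 1 — column means:
  mean(X) = (2 + 8 + 2 + 6 + 7) / 5 = 25/5 = 5
  mean(Y) = (7 + 4 + 8 + 6 + 4) / 5 = 29/5 = 5.8

Step 2 — sample covariance S[i,j] = (1/(n-1)) · Σ_k (x_{k,i} - mean_i) · (x_{k,j} - mean_j), with n-1 = 4.
  S[X,X] = ((-3)·(-3) + (3)·(3) + (-3)·(-3) + (1)·(1) + (2)·(2)) / 4 = 32/4 = 8
  S[X,Y] = ((-3)·(1.2) + (3)·(-1.8) + (-3)·(2.2) + (1)·(0.2) + (2)·(-1.8)) / 4 = -19/4 = -4.75
  S[Y,Y] = ((1.2)·(1.2) + (-1.8)·(-1.8) + (2.2)·(2.2) + (0.2)·(0.2) + (-1.8)·(-1.8)) / 4 = 12.8/4 = 3.2

S is symmetric (S[j,i] = S[i,j]). Assembling:

S = [[8, -4.75],
 [-4.75, 3.2]]


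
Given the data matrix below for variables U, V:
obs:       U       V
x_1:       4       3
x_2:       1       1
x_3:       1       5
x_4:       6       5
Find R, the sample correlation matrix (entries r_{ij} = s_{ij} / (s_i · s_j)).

Step 1 — column means:
  mean(U) = (4 + 1 + 1 + 6) / 4 = 12/4 = 3
  mean(V) = (3 + 1 + 5 + 5) / 4 = 14/4 = 3.5

Step 2 — sample variances and covariances s[i,j] = (1/(n-1)) · Σ_k (x_{k,i} - mean_i) · (x_{k,j} - mean_j), with n-1 = 3:
  s[U,U] = ((1)·(1) + (-2)·(-2) + (-2)·(-2) + (3)·(3)) / 3 = 18/3 = 6
  s[U,V] = ((1)·(-0.5) + (-2)·(-2.5) + (-2)·(1.5) + (3)·(1.5)) / 3 = 6/3 = 2
  s[V,V] = ((-0.5)·(-0.5) + (-2.5)·(-2.5) + (1.5)·(1.5) + (1.5)·(1.5)) / 3 = 11/3 = 3.6667
  Sample standard deviations s_i = √(s[i,i]):
  s(U) = √(6) = 2.4495
  s(V) = √(3.6667) = 1.9149

Step 3 — r_{ij} = s_{ij} / (s_i · s_j):
  r[U,U] = 1 (diagonal).
  r[U,V] = 2 / (2.4495 · 1.9149) = 2 / 4.6904 = 0.4264
  r[V,V] = 1 (diagonal).

R is symmetric with unit diagonal. Assembling:

R = [[1, 0.4264],
 [0.4264, 1]]


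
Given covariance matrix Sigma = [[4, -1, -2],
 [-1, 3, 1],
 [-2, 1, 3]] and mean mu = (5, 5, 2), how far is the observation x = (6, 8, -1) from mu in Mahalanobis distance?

Step 1 — centre the observation: (x - mu) = (1, 3, -3).

Step 2 — invert Sigma (cofactor / det for 3×3, or solve directly):
  Sigma^{-1} = [[0.381, 0.0476, 0.2381],
 [0.0476, 0.381, -0.0952],
 [0.2381, -0.0952, 0.5238]].

Step 3 — form the quadratic (x - mu)^T · Sigma^{-1} · (x - mu):
  Sigma^{-1} · (x - mu) = (-0.1905, 1.4762, -1.619).
  (x - mu)^T · [Sigma^{-1} · (x - mu)] = (1)·(-0.1905) + (3)·(1.4762) + (-3)·(-1.619) = 9.0952.

Step 4 — take square root: d = √(9.0952) ≈ 3.0158.

d(x, mu) = √(9.0952) ≈ 3.0158


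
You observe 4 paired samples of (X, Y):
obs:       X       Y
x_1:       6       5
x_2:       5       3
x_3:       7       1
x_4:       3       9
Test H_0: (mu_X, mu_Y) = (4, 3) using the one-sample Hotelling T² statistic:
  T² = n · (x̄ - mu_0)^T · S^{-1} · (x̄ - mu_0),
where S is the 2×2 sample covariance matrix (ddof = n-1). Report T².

Step 1 — sample mean vector:
  mean(X) = (6 + 5 + 7 + 3) / 4 = 21/4 = 5.25
  mean(Y) = (5 + 3 + 1 + 9) / 4 = 18/4 = 4.5
  x̄ = (5.25, 4.5),  deviation x̄ - mu_0 = (5.25, 4.5) - (4, 3) = (1.25, 1.5).

Step 2 — sample covariance matrix, S[i,j] = (1/(n-1)) · Σ_k (x_{k,i} - mean_i) · (x_{k,j} - mean_j), divisor n-1 = 3:
  S[X,X] = ((0.75)·(0.75) + (-0.25)·(-0.25) + (1.75)·(1.75) + (-2.25)·(-2.25)) / 3 = 8.75/3 = 2.9167
  S[X,Y] = ((0.75)·(0.5) + (-0.25)·(-1.5) + (1.75)·(-3.5) + (-2.25)·(4.5)) / 3 = -15.5/3 = -5.1667
  S[Y,Y] = ((0.5)·(0.5) + (-1.5)·(-1.5) + (-3.5)·(-3.5) + (4.5)·(4.5)) / 3 = 35/3 = 11.6667
  S = [[2.9167, -5.1667],
 [-5.1667, 11.6667]].

Step 3 — invert S. det(S) = 2.9167·11.6667 - (-5.1667)² = 7.3333.
  S^{-1} = (1/det) · [[d, -b], [-b, a]] = [[1.5909, 0.7045],
 [0.7045, 0.3977]].

Step 4 — quadratic form (x̄ - mu_0)^T · S^{-1} · (x̄ - mu_0):
  S^{-1} · (x̄ - mu_0) = (3.0455, 1.4773),
  (x̄ - mu_0)^T · [...] = (1.25)·(3.0455) + (1.5)·(1.4773) = 6.0227.

Step 5 — scale by n: T² = 4 · 6.0227 = 24.0909.

T² ≈ 24.0909


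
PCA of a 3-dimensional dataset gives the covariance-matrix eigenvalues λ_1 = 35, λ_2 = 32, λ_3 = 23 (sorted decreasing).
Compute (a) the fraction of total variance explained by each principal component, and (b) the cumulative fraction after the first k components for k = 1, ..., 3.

Step 1 — total variance = trace(Sigma) = Σ λ_i = 35 + 32 + 23 = 90.

Step 2 — fraction explained by component i = λ_i / Σ λ:
  PC1: 35/90 = 0.3889
  PC2: 32/90 = 0.3556
  PC3: 23/90 = 0.2556

Step 3 — cumulative fraction after k components = (λ_1 + ... + λ_k) / Σ λ:
  k = 1: 35/90 = 0.3889
  k = 2: (35 + 32)/90 = 67/90 = 0.7444
  k = 3: (35 + 32 + 23)/90 = 90/90 = 1

Summary (fraction, with percent):

explained: PC1 0.3889 (38.89%), PC2 0.3556 (35.56%), PC3 0.2556 (25.56%);  cumulative: 0.3889, 0.7444, 1


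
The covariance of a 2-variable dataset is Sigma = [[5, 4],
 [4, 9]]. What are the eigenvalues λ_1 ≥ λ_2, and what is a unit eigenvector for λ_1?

Step 1 — characteristic polynomial of 2×2 Sigma:
  det(Sigma - λI) = λ² - trace · λ + det = 0.
  trace = 5 + 9 = 14, det = 5·9 - (4)² = 29.
Step 2 — discriminant:
  Δ = trace² - 4·det = 196 - 116 = 80.
Step 3 — eigenvalues:
  λ = (trace ± √Δ)/2 = (14 ± 8.9443)/2,
  λ_1 = 11.4721,  λ_2 = 2.5279.

Step 4 — unit eigenvector for λ_1: solve (Sigma - λ_1 I)v = 0. First row:
  (5 - 11.4721)·v_x + (4)·v_y = 0, i.e. (-6.4721)·v_x + (4)·v_y = 0,
  so v ∝ (b, λ_1 - a) = (4, 6.4721) = u.
  ||u|| = √((4)² + (6.4721)²) = √(57.8885) ≈ 7.6085,
  v_1 = u/||u|| ≈ (0.5257, 0.8507) (||v_1|| = 1).

λ_1 = 11.4721,  λ_2 = 2.5279;  v_1 ≈ (0.5257, 0.8507)


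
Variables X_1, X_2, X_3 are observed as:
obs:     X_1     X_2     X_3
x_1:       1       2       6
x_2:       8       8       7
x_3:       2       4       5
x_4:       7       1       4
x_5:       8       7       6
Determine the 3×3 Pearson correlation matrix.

Step 1 — column means:
  mean(X_1) = (1 + 8 + 2 + 7 + 8) / 5 = 26/5 = 5.2
  mean(X_2) = (2 + 8 + 4 + 1 + 7) / 5 = 22/5 = 4.4
  mean(X_3) = (6 + 7 + 5 + 4 + 6) / 5 = 28/5 = 5.6

Step 2 — sample variances and covariances s[i,j] = (1/(n-1)) · Σ_k (x_{k,i} - mean_i) · (x_{k,j} - mean_j), with n-1 = 4:
  s[X_1,X_1] = ((-4.2)·(-4.2) + (2.8)·(2.8) + (-3.2)·(-3.2) + (1.8)·(1.8) + (2.8)·(2.8)) / 4 = 46.8/4 = 11.7
  s[X_1,X_2] = ((-4.2)·(-2.4) + (2.8)·(3.6) + (-3.2)·(-0.4) + (1.8)·(-3.4) + (2.8)·(2.6)) / 4 = 22.6/4 = 5.65
  s[X_1,X_3] = ((-4.2)·(0.4) + (2.8)·(1.4) + (-3.2)·(-0.6) + (1.8)·(-1.6) + (2.8)·(0.4)) / 4 = 2.4/4 = 0.6
  s[X_2,X_2] = ((-2.4)·(-2.4) + (3.6)·(3.6) + (-0.4)·(-0.4) + (-3.4)·(-3.4) + (2.6)·(2.6)) / 4 = 37.2/4 = 9.3
  s[X_2,X_3] = ((-2.4)·(0.4) + (3.6)·(1.4) + (-0.4)·(-0.6) + (-3.4)·(-1.6) + (2.6)·(0.4)) / 4 = 10.8/4 = 2.7
  s[X_3,X_3] = ((0.4)·(0.4) + (1.4)·(1.4) + (-0.6)·(-0.6) + (-1.6)·(-1.6) + (0.4)·(0.4)) / 4 = 5.2/4 = 1.3
  Sample standard deviations s_i = √(s[i,i]):
  s(X_1) = √(11.7) = 3.4205
  s(X_2) = √(9.3) = 3.0496
  s(X_3) = √(1.3) = 1.1402

Step 3 — r_{ij} = s_{ij} / (s_i · s_j):
  r[X_1,X_1] = 1 (diagonal).
  r[X_1,X_2] = 5.65 / (3.4205 · 3.0496) = 5.65 / 10.4312 = 0.5416
  r[X_1,X_3] = 0.6 / (3.4205 · 1.1402) = 0.6 / 3.9 = 0.1538
  r[X_2,X_2] = 1 (diagonal).
  r[X_2,X_3] = 2.7 / (3.0496 · 1.1402) = 2.7 / 3.4771 = 0.7765
  r[X_3,X_3] = 1 (diagonal).

R is symmetric with unit diagonal. Assembling:

R = [[1, 0.5416, 0.1538],
 [0.5416, 1, 0.7765],
 [0.1538, 0.7765, 1]]


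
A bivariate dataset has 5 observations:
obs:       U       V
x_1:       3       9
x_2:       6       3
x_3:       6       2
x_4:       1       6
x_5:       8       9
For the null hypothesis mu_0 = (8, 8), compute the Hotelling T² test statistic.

Step 1 — sample mean vector:
  mean(U) = (3 + 6 + 6 + 1 + 8) / 5 = 24/5 = 4.8
  mean(V) = (9 + 3 + 2 + 6 + 9) / 5 = 29/5 = 5.8
  x̄ = (4.8, 5.8),  deviation x̄ - mu_0 = (4.8, 5.8) - (8, 8) = (-3.2, -2.2).

Step 2 — sample covariance matrix, S[i,j] = (1/(n-1)) · Σ_k (x_{k,i} - mean_i) · (x_{k,j} - mean_j), divisor n-1 = 4:
  S[U,U] = ((-1.8)·(-1.8) + (1.2)·(1.2) + (1.2)·(1.2) + (-3.8)·(-3.8) + (3.2)·(3.2)) / 4 = 30.8/4 = 7.7
  S[U,V] = ((-1.8)·(3.2) + (1.2)·(-2.8) + (1.2)·(-3.8) + (-3.8)·(0.2) + (3.2)·(3.2)) / 4 = -4.2/4 = -1.05
  S[V,V] = ((3.2)·(3.2) + (-2.8)·(-2.8) + (-3.8)·(-3.8) + (0.2)·(0.2) + (3.2)·(3.2)) / 4 = 42.8/4 = 10.7
  S = [[7.7, -1.05],
 [-1.05, 10.7]].

Step 3 — invert S. det(S) = 7.7·10.7 - (-1.05)² = 81.2875.
  S^{-1} = (1/det) · [[d, -b], [-b, a]] = [[0.1316, 0.0129],
 [0.0129, 0.0947]].

Step 4 — quadratic form (x̄ - mu_0)^T · S^{-1} · (x̄ - mu_0):
  S^{-1} · (x̄ - mu_0) = (-0.4496, -0.2497),
  (x̄ - mu_0)^T · [...] = (-3.2)·(-0.4496) + (-2.2)·(-0.2497) = 1.9883.

Step 5 — scale by n: T² = 5 · 1.9883 = 9.9413.

T² ≈ 9.9413


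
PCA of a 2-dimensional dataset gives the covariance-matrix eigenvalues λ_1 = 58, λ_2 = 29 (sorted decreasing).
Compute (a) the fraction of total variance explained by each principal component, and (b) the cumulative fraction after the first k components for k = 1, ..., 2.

Step 1 — total variance = trace(Sigma) = Σ λ_i = 58 + 29 = 87.

Step 2 — fraction explained by component i = λ_i / Σ λ:
  PC1: 58/87 = 0.6667
  PC2: 29/87 = 0.3333

Step 3 — cumulative fraction after k components = (λ_1 + ... + λ_k) / Σ λ:
  k = 1: 58/87 = 0.6667
  k = 2: (58 + 29)/87 = 87/87 = 1

Summary (fraction, with percent):

explained: PC1 0.6667 (66.67%), PC2 0.3333 (33.33%);  cumulative: 0.6667, 1
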